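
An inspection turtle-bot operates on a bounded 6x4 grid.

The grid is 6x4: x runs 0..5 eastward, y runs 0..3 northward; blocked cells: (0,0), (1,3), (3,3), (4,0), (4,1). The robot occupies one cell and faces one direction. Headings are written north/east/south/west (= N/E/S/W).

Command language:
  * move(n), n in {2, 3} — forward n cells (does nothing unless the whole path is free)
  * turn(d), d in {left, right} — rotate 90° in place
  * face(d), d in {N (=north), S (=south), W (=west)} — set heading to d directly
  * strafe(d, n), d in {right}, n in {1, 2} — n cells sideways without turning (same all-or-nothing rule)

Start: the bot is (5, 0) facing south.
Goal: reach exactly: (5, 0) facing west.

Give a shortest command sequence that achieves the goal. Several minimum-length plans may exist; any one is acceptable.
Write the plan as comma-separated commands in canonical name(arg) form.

face(W)

initial: (5, 0) facing south
[1] after face(W): (5, 0) facing west
nothing shorter than 1 reaches the goal.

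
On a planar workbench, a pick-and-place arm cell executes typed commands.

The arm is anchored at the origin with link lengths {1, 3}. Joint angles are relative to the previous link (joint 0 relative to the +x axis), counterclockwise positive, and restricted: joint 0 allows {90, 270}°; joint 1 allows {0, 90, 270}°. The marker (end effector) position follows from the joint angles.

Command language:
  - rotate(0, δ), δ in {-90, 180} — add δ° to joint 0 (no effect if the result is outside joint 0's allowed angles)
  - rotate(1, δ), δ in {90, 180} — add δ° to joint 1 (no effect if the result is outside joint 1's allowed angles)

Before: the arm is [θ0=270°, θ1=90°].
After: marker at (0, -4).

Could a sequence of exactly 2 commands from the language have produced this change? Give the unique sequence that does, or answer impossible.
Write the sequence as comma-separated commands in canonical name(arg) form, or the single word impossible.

rotate(1, 180), rotate(1, 90)

key: order matters: swapping rotate(1, 180) and rotate(1, 90) lands elsewhere
initial: [θ0=270°, θ1=90°]
step 1 (rotate(1, 180)): [θ0=270°, θ1=270°]
step 2 (rotate(1, 90)): [θ0=270°, θ1=0°]
no other 2-command option fits: unique.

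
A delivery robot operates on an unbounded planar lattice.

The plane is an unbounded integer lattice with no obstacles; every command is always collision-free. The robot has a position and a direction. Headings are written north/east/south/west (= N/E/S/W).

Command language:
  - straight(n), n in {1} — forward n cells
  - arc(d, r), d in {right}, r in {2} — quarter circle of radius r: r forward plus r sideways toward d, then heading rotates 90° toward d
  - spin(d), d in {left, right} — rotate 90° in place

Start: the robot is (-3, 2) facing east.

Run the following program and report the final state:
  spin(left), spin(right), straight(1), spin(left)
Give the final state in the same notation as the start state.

t0: (-3, 2) facing east
1. spin(left) → (-3, 2) facing north
2. spin(right) → (-3, 2) facing east
3. straight(1) → (-2, 2) facing east
4. spin(left) → (-2, 2) facing north

(-2, 2) facing north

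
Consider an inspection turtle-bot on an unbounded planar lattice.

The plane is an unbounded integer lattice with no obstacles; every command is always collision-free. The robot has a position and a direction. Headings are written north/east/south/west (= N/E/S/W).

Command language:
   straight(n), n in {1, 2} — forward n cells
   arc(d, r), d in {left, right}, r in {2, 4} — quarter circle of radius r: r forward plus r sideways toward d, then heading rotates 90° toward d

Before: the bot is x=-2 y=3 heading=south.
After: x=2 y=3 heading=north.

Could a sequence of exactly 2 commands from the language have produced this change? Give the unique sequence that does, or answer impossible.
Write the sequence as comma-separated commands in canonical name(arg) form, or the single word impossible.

arc(left, 2), arc(left, 2)

key: position moved to (2,3) AND the heading swung to N — translation plus rotation needed
start: x=-2 y=3 heading=south
[1] after arc(left, 2): x=0 y=1 heading=east
[2] after arc(left, 2): x=2 y=3 heading=north
all 36 alternatives checked — unique.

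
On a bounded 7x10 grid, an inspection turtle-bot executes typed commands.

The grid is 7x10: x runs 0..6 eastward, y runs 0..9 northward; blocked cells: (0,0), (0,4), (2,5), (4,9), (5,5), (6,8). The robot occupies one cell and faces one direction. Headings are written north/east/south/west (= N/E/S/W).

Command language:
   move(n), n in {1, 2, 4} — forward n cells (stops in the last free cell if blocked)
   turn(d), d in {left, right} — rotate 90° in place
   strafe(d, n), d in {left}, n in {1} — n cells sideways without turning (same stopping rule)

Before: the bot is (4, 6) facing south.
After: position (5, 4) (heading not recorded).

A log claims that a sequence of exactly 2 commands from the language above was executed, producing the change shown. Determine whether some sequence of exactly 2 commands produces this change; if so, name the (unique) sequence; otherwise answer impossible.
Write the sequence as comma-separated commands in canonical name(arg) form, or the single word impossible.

key: order matters: swapping move(2) and strafe(left, 1) lands elsewhere
t0: (4, 6) facing south
[1] after move(2): (4, 4) facing south
[2] after strafe(left, 1): (5, 4) facing south
all 36 alternatives checked — unique.

move(2), strafe(left, 1)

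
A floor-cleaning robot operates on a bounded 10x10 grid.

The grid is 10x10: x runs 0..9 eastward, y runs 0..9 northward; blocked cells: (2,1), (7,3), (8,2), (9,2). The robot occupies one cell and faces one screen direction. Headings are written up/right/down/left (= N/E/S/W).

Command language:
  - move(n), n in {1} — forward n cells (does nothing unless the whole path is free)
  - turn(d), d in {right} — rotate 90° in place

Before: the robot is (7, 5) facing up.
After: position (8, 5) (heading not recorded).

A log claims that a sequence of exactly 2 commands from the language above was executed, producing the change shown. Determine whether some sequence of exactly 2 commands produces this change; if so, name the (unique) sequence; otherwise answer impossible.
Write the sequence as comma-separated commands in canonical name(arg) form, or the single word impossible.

turn(right), move(1)

key: order matters: swapping turn(right) and move(1) lands elsewhere
start: (7, 5) facing up
[1] after turn(right): (7, 5) facing right
[2] after move(1): (8, 5) facing right
no other 2-command option fits: unique.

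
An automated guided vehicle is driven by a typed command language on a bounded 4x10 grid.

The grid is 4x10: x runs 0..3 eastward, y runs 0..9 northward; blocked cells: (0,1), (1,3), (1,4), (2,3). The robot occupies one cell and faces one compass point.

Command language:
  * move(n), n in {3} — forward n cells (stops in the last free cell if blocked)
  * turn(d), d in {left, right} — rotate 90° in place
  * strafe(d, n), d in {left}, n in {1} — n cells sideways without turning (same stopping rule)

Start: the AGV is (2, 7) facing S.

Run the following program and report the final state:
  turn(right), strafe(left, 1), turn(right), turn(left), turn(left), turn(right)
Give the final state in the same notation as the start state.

begin: (2, 7) facing S
[1] after turn(right): (2, 7) facing W
[2] after strafe(left, 1): (2, 6) facing W
[3] after turn(right): (2, 6) facing N
[4] after turn(left): (2, 6) facing W
[5] after turn(left): (2, 6) facing S
[6] after turn(right): (2, 6) facing W

(2, 6) facing W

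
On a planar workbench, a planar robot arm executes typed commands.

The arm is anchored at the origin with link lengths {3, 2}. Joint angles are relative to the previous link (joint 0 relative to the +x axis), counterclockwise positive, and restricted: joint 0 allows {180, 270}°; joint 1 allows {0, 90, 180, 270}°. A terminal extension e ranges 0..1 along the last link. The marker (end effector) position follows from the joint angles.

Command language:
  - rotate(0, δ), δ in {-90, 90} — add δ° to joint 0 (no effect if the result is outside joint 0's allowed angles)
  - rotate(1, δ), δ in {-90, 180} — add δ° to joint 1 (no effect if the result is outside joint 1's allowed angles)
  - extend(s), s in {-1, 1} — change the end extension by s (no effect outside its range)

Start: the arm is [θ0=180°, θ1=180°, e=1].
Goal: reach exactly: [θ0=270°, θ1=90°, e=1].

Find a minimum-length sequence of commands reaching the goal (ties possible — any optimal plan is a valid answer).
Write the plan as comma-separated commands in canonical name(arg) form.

begin: [θ0=180°, θ1=180°, e=1]
1. rotate(1, -90) → [θ0=180°, θ1=90°, e=1]
2. rotate(0, 90) → [θ0=270°, θ1=90°, e=1]
nothing shorter than 2 reaches the goal.

rotate(1, -90), rotate(0, 90)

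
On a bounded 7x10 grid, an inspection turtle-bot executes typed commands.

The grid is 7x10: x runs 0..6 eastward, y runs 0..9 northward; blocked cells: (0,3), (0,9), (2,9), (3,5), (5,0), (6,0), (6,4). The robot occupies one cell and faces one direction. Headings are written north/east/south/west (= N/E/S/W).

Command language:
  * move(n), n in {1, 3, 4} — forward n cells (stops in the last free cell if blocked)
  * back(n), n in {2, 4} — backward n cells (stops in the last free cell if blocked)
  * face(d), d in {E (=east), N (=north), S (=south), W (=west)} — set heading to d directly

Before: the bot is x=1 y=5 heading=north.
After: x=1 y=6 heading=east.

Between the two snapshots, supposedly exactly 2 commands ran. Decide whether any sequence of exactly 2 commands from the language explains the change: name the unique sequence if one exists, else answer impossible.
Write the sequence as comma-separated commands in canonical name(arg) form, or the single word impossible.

key: order matters: swapping move(1) and face(E) lands elsewhere
from: x=1 y=5 heading=north
1. move(1) → x=1 y=6 heading=north
2. face(E) → x=1 y=6 heading=east
no other 2-command option fits: unique.

move(1), face(E)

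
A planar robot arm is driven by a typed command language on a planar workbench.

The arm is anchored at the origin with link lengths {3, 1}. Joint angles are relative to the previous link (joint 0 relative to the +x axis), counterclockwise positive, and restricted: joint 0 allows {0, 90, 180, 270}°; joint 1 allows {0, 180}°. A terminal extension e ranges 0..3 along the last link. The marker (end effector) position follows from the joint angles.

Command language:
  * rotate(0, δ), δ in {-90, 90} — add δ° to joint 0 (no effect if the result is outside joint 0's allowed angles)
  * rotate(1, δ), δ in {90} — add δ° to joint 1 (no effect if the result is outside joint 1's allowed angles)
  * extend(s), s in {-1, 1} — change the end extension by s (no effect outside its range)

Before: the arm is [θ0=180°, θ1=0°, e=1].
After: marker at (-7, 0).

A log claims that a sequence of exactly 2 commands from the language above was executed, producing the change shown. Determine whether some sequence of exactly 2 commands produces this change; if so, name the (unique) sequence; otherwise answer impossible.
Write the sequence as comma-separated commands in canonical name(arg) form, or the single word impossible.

t0: [θ0=180°, θ1=0°, e=1]
t=1 extend(1) ⇒ [θ0=180°, θ1=0°, e=2]
t=2 extend(1) ⇒ [θ0=180°, θ1=0°, e=3]
no other 2-command option fits: unique.

extend(1), extend(1)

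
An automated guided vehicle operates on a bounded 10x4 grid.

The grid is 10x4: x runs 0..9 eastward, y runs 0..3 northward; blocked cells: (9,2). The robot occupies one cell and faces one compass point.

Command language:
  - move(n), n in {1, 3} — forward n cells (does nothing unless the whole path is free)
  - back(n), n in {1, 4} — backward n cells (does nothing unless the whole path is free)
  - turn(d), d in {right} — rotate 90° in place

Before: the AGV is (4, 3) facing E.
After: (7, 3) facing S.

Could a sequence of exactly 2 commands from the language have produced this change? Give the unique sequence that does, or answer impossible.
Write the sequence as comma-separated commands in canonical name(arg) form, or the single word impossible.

move(3), turn(right)

key: running turn(right) before move(3) would end elsewhere — order is forced
from: (4, 3) facing E
step 1 (move(3)): (7, 3) facing E
step 2 (turn(right)): (7, 3) facing S
no other 2-command option fits: unique.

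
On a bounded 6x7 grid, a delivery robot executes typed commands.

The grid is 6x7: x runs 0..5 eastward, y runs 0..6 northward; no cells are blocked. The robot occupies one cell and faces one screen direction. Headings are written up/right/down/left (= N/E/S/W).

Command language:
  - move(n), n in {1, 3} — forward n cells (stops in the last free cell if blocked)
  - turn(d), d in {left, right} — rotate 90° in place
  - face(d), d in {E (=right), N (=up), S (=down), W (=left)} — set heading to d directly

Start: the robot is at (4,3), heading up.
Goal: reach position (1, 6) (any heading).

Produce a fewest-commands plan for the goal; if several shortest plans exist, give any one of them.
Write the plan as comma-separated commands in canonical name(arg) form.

move(3), turn(left), move(3)

from: at (4,3), heading up
[1] after move(3): at (4,6), heading up
[2] after turn(left): at (4,6), heading left
[3] after move(3): at (1,6), heading left
nothing shorter than 3 reaches the goal.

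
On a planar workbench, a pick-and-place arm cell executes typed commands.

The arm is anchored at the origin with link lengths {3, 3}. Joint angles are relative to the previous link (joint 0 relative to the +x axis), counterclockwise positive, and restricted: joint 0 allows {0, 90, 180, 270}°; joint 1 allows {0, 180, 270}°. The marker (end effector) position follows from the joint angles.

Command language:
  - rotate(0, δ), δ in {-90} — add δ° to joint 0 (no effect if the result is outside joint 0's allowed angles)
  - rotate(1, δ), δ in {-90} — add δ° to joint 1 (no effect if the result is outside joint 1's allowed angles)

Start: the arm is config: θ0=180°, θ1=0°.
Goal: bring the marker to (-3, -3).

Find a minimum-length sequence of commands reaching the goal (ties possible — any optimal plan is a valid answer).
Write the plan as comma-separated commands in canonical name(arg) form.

rotate(0, -90), rotate(0, -90), rotate(0, -90), rotate(1, -90)

t0: config: θ0=180°, θ1=0°
t=1 rotate(0, -90) ⇒ config: θ0=90°, θ1=0°
t=2 rotate(0, -90) ⇒ config: θ0=0°, θ1=0°
t=3 rotate(0, -90) ⇒ config: θ0=270°, θ1=0°
t=4 rotate(1, -90) ⇒ config: θ0=270°, θ1=270°
minimal: 4 command(s), checked below 4.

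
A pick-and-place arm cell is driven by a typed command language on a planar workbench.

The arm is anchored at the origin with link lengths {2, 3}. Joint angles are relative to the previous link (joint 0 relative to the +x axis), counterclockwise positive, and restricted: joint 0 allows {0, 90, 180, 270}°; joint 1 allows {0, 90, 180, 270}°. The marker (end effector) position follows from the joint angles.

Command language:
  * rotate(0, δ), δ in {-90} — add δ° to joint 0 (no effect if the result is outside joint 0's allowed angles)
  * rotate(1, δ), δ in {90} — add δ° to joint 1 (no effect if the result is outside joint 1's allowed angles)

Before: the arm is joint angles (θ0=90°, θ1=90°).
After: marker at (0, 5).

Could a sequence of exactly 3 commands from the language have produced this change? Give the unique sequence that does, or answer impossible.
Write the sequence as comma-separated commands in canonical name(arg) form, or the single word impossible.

rotate(1, 90), rotate(1, 90), rotate(1, 90)

from: joint angles (θ0=90°, θ1=90°)
step 1 (rotate(1, 90)): joint angles (θ0=90°, θ1=180°)
step 2 (rotate(1, 90)): joint angles (θ0=90°, θ1=270°)
step 3 (rotate(1, 90)): joint angles (θ0=90°, θ1=0°)
no other 3-command option fits: unique.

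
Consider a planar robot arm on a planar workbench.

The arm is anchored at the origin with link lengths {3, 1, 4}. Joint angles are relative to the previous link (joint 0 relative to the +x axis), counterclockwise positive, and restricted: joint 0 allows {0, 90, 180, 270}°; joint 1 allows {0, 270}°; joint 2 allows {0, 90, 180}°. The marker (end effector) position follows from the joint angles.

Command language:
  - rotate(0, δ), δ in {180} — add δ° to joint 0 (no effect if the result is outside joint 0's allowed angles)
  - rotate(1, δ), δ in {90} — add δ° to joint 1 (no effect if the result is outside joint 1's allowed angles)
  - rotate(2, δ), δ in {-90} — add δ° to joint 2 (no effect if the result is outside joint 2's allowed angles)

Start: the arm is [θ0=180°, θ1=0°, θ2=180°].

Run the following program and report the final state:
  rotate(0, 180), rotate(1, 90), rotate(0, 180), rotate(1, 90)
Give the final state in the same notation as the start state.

start: [θ0=180°, θ1=0°, θ2=180°]
t=1 rotate(0, 180) ⇒ [θ0=0°, θ1=0°, θ2=180°]
t=2 rotate(1, 90) ⇒ [θ0=0°, θ1=0°, θ2=180°]
t=3 rotate(0, 180) ⇒ [θ0=180°, θ1=0°, θ2=180°]
t=4 rotate(1, 90) ⇒ [θ0=180°, θ1=0°, θ2=180°]

[θ0=180°, θ1=0°, θ2=180°]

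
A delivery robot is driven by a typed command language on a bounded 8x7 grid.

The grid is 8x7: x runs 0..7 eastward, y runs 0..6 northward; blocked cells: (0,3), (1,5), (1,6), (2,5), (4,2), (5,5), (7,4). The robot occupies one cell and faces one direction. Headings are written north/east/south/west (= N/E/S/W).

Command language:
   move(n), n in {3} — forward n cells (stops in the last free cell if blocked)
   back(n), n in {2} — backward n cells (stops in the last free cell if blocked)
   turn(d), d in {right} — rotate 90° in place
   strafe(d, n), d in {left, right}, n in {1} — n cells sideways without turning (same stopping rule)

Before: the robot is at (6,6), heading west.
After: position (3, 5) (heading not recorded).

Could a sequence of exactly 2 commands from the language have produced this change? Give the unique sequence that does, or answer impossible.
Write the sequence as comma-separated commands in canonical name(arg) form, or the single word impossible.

move(3), strafe(left, 1)

key: running strafe(left, 1) before move(3) would end elsewhere — order is forced
t0: at (6,6), heading west
step 1 (move(3)): at (3,6), heading west
step 2 (strafe(left, 1)): at (3,5), heading west
uniquely the one of 25 2-step routes that fits.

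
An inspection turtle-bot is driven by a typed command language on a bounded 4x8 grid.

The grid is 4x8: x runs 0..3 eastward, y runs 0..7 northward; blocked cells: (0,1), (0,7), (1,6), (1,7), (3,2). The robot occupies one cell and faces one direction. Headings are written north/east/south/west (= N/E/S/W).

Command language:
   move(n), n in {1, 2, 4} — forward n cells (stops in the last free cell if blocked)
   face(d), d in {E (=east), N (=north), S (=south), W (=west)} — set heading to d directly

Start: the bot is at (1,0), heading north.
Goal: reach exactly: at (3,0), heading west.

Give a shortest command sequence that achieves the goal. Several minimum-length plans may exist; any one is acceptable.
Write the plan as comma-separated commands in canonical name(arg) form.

face(E), move(4), face(W)

t0: at (1,0), heading north
[1] after face(E): at (1,0), heading east
[2] after move(4): at (3,0), heading east
[3] after face(W): at (3,0), heading west
minimal: 3 command(s), checked below 3.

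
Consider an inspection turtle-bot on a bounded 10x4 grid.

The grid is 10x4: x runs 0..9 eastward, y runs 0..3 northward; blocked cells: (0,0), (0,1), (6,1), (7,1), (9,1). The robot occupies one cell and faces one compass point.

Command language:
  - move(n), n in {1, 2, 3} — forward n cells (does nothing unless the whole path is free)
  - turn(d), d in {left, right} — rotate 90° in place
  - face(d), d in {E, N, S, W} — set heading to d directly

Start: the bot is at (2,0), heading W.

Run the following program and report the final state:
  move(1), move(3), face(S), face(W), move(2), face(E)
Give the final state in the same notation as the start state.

t0: at (2,0), heading W
1. move(1) → at (1,0), heading W
2. move(3) → at (1,0), heading W
3. face(S) → at (1,0), heading S
4. face(W) → at (1,0), heading W
5. move(2) → at (1,0), heading W
6. face(E) → at (1,0), heading E

at (1,0), heading E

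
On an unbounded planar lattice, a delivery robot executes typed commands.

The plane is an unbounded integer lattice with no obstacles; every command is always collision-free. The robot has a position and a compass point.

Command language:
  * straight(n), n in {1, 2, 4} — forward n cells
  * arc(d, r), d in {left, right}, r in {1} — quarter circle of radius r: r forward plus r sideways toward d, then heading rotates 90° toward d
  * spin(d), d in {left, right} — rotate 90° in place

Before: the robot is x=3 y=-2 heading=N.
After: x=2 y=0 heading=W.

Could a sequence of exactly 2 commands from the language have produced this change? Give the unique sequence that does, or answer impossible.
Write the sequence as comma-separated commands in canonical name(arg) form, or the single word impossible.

straight(1), arc(left, 1)

key: position moved to (2,0) AND the heading swung to W — translation plus rotation needed
initial: x=3 y=-2 heading=N
1. straight(1) → x=3 y=-1 heading=N
2. arc(left, 1) → x=2 y=0 heading=W
no rival 2-sequence matches.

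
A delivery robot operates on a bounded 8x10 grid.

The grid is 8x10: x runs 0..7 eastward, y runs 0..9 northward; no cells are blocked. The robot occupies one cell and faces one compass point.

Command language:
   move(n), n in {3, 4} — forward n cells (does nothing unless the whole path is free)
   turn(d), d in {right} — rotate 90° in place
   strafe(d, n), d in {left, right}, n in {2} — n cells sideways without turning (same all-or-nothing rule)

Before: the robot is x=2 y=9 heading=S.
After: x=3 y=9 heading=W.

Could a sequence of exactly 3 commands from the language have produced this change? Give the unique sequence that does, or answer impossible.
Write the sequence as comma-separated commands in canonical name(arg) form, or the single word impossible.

no 3-step route produces this change.

impossible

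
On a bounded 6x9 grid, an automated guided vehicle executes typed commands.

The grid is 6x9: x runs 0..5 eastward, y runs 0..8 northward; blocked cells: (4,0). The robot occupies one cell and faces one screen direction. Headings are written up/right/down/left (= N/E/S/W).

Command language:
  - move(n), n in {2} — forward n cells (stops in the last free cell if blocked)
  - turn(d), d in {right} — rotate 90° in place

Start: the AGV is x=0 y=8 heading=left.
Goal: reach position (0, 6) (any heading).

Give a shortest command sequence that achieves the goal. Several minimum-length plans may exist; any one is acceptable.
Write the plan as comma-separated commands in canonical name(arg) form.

from: x=0 y=8 heading=left
[1] after turn(right): x=0 y=8 heading=up
[2] after turn(right): x=0 y=8 heading=right
[3] after turn(right): x=0 y=8 heading=down
[4] after move(2): x=0 y=6 heading=down
no 3-step plan works, so 4 is optimal.

turn(right), turn(right), turn(right), move(2)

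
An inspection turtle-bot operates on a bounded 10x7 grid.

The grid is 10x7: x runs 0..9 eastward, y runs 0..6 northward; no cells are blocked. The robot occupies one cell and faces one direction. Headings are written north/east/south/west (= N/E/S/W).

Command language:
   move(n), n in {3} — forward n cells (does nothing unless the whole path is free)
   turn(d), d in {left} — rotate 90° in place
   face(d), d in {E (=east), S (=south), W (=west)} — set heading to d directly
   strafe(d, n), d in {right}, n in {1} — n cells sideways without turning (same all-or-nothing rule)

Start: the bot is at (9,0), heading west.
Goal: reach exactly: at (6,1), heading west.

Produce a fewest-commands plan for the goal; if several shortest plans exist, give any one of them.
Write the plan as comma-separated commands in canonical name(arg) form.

from: at (9,0), heading west
step 1 (move(3)): at (6,0), heading west
step 2 (strafe(right, 1)): at (6,1), heading west
minimal: 2 command(s), checked below 2.

move(3), strafe(right, 1)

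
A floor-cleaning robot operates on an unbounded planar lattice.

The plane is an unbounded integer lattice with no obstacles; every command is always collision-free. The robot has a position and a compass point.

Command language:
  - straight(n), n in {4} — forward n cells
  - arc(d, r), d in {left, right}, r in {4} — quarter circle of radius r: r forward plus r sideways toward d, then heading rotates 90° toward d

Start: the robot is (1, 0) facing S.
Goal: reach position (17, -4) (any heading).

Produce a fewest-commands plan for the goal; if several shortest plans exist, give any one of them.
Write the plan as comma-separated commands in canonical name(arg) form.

arc(left, 4), straight(4), straight(4), straight(4)

t0: (1, 0) facing S
[1] after arc(left, 4): (5, -4) facing E
[2] after straight(4): (9, -4) facing E
[3] after straight(4): (13, -4) facing E
[4] after straight(4): (17, -4) facing E
no 3-step plan works, so 4 is optimal.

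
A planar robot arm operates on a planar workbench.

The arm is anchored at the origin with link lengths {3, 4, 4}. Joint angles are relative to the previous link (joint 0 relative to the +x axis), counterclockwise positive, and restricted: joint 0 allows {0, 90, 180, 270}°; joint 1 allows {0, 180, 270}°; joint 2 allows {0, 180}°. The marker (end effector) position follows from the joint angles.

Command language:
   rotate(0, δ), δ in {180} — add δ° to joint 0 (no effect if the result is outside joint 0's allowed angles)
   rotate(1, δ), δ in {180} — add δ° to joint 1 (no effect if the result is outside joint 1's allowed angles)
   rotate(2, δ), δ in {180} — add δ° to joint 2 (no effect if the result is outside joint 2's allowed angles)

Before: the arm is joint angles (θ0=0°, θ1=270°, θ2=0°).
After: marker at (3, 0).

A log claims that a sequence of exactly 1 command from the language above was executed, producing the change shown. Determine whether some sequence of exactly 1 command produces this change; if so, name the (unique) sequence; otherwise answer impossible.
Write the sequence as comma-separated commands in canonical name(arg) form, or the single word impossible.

start: joint angles (θ0=0°, θ1=270°, θ2=0°)
1. rotate(2, 180) → joint angles (θ0=0°, θ1=270°, θ2=180°)
no other 1-command option fits: unique.

rotate(2, 180)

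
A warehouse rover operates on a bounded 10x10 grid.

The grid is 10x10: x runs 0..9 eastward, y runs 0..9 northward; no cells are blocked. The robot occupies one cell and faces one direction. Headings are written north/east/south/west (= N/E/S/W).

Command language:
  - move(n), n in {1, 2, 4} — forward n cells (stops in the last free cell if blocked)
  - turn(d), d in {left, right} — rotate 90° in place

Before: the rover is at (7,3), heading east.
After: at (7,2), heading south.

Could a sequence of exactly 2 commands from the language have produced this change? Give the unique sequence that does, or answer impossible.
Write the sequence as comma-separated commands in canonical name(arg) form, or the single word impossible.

turn(right), move(1)

key: order matters: swapping turn(right) and move(1) lands elsewhere
initial: at (7,3), heading east
step 1 (turn(right)): at (7,3), heading south
step 2 (move(1)): at (7,2), heading south
no rival 2-sequence matches.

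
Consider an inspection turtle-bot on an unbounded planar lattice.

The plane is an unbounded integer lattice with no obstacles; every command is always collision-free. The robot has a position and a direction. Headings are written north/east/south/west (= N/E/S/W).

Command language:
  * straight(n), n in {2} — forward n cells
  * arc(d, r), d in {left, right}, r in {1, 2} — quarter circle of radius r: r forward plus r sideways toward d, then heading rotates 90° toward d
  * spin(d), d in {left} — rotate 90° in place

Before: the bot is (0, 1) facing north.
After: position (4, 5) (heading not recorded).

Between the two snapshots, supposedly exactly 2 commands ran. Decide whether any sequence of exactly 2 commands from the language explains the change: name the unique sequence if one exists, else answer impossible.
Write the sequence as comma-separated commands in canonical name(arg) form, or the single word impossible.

key: order matters: swapping arc(right, 2) and arc(left, 2) lands elsewhere
from: (0, 1) facing north
1. arc(right, 2) → (2, 3) facing east
2. arc(left, 2) → (4, 5) facing north
no other 2-command option fits: unique.

arc(right, 2), arc(left, 2)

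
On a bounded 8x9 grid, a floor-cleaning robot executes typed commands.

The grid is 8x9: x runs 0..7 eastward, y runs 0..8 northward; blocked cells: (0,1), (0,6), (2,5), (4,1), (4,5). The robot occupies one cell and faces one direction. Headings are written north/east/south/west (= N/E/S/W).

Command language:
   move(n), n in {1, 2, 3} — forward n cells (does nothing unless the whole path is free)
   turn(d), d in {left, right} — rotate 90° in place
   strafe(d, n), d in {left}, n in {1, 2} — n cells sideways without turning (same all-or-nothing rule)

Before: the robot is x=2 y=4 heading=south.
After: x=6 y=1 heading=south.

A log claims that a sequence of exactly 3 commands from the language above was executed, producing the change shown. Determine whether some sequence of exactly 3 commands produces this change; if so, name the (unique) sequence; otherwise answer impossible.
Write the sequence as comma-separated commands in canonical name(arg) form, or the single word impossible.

strafe(left, 2), strafe(left, 2), move(3)

key: order matters: swapping strafe(left, 2) and move(3) lands elsewhere
begin: x=2 y=4 heading=south
step 1 (strafe(left, 2)): x=4 y=4 heading=south
step 2 (strafe(left, 2)): x=6 y=4 heading=south
step 3 (move(3)): x=6 y=1 heading=south
no rival 3-sequence matches.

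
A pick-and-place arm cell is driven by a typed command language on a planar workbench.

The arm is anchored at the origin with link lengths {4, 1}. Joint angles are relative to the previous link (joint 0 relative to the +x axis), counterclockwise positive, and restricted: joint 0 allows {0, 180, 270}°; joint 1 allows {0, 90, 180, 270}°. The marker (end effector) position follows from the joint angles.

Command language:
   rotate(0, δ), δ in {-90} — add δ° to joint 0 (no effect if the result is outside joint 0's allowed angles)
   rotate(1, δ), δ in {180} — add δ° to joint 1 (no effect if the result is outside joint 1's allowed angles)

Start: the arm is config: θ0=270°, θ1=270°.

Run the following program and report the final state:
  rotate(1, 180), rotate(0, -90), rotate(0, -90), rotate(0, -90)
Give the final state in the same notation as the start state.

t0: config: θ0=270°, θ1=270°
1. rotate(1, 180) → config: θ0=270°, θ1=90°
2. rotate(0, -90) → config: θ0=180°, θ1=90°
3. rotate(0, -90) → config: θ0=180°, θ1=90°
4. rotate(0, -90) → config: θ0=180°, θ1=90°

config: θ0=180°, θ1=90°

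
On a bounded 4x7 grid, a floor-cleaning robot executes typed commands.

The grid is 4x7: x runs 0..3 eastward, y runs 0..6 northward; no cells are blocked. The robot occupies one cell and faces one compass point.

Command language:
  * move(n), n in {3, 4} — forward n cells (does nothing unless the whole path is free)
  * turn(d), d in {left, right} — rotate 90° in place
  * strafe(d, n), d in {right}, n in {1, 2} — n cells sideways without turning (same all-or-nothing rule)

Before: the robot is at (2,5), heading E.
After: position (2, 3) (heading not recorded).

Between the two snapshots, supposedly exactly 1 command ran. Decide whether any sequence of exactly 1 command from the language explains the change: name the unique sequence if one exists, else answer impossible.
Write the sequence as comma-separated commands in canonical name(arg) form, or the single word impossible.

strafe(right, 2)

initial: at (2,5), heading E
[1] after strafe(right, 2): at (2,3), heading E
no other 1-command option fits: unique.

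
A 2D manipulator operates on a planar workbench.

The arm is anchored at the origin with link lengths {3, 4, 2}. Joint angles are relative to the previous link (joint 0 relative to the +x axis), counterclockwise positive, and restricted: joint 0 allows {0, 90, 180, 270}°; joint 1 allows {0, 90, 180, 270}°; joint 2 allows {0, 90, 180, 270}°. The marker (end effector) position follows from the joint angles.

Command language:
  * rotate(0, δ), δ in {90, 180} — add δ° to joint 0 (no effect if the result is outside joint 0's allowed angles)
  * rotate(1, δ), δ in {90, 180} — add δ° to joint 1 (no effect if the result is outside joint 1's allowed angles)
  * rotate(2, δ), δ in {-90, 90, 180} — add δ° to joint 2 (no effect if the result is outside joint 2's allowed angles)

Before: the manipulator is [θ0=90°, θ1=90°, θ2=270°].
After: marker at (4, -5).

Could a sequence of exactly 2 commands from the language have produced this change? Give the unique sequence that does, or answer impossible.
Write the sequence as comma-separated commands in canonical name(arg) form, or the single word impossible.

t0: [θ0=90°, θ1=90°, θ2=270°]
[1] after rotate(0, 90): [θ0=180°, θ1=90°, θ2=270°]
[2] after rotate(0, 90): [θ0=270°, θ1=90°, θ2=270°]
all 49 alternatives checked — unique.

rotate(0, 90), rotate(0, 90)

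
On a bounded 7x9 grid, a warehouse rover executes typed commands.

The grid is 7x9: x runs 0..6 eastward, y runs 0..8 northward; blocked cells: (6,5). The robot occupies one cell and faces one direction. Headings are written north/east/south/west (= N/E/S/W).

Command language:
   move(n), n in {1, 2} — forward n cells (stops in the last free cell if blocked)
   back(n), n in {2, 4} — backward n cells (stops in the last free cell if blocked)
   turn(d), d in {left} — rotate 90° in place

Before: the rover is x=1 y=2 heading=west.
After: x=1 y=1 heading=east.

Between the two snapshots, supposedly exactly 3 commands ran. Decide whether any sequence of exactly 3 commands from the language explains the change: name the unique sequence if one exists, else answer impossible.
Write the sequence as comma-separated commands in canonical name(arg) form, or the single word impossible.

turn(left), move(1), turn(left)

key: cell and facing (now E) both changed — the 3 commands mix motion and turning
begin: x=1 y=2 heading=west
step 1 (turn(left)): x=1 y=2 heading=south
step 2 (move(1)): x=1 y=1 heading=south
step 3 (turn(left)): x=1 y=1 heading=east
no rival 3-sequence matches.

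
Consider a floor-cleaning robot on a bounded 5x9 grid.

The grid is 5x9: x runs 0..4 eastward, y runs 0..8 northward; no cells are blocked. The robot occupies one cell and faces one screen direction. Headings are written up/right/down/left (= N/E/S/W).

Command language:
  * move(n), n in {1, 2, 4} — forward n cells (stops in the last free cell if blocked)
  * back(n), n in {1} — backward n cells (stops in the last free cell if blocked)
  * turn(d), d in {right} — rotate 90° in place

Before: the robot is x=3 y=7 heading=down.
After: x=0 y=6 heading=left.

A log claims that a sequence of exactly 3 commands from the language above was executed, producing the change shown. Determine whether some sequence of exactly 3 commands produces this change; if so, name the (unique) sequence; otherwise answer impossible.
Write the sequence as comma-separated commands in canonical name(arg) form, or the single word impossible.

move(1), turn(right), move(4)

key: order matters: swapping move(1) and move(4) lands elsewhere
begin: x=3 y=7 heading=down
t=1 move(1) ⇒ x=3 y=6 heading=down
t=2 turn(right) ⇒ x=3 y=6 heading=left
t=3 move(4) ⇒ x=0 y=6 heading=left
uniquely the one of 125 3-step routes that fits.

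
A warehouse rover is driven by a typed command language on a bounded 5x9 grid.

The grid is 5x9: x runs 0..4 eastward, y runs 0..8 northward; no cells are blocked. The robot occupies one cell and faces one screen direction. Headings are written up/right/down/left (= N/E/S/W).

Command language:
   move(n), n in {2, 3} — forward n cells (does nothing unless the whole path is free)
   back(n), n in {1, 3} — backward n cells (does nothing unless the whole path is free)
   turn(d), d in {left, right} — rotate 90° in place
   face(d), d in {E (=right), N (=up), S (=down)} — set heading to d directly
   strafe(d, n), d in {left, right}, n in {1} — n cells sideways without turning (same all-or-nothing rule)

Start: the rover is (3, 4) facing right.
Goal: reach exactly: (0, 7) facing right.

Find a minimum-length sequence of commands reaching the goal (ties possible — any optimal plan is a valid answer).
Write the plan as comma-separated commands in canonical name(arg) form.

begin: (3, 4) facing right
[1] after back(3): (0, 4) facing right
[2] after face(S): (0, 4) facing down
[3] after back(3): (0, 7) facing down
[4] after face(E): (0, 7) facing right
no 3-step plan works, so 4 is optimal.

back(3), face(S), back(3), face(E)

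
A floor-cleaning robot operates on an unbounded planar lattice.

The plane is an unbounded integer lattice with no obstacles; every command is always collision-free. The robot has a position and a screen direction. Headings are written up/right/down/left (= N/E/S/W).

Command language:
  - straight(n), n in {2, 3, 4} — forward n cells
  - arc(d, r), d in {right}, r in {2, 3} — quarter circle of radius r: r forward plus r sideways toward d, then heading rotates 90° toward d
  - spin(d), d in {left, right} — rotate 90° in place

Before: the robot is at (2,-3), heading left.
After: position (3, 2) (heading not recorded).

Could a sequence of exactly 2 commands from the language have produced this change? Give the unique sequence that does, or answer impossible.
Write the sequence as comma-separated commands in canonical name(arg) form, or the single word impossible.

arc(right, 2), arc(right, 3)

key: running arc(right, 3) before arc(right, 2) would end elsewhere — order is forced
from: at (2,-3), heading left
step 1 (arc(right, 2)): at (0,-1), heading up
step 2 (arc(right, 3)): at (3,2), heading right
no rival 2-sequence matches.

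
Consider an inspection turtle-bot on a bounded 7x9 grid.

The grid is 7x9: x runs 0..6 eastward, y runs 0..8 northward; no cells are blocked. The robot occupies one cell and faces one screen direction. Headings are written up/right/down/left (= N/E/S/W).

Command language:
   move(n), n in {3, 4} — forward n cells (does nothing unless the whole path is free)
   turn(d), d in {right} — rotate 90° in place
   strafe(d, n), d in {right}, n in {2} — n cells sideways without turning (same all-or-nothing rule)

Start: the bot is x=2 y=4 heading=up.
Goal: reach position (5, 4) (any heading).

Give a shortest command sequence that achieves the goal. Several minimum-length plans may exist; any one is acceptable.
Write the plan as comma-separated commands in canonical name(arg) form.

turn(right), move(3)

begin: x=2 y=4 heading=up
t=1 turn(right) ⇒ x=2 y=4 heading=right
t=2 move(3) ⇒ x=5 y=4 heading=right
shorter routes all fall short; 2 is best.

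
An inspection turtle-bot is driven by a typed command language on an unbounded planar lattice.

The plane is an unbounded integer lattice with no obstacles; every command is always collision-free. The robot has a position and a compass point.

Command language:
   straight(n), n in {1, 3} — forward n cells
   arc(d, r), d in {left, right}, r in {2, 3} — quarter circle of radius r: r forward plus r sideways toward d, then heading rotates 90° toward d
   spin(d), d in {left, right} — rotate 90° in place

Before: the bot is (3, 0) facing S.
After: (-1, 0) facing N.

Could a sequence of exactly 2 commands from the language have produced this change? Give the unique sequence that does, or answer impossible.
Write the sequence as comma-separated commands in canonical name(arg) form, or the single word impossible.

key: cell and facing (now N) both changed — the 2 commands mix motion and turning
initial: (3, 0) facing S
[1] after arc(right, 2): (1, -2) facing W
[2] after arc(right, 2): (-1, 0) facing N
no other 2-command option fits: unique.

arc(right, 2), arc(right, 2)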